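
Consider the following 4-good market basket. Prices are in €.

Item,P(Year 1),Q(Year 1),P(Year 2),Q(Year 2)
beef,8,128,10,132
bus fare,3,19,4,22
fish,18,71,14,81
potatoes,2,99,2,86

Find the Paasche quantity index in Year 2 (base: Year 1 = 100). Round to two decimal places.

Paasche quantity index uses current-period prices as weights.
ΣP(Year 2)·Q(Year 2) = 10×132 + 4×22 + 14×81 + 2×86 = 1320 + 88 + 1134 + 172 = 2714
ΣP(Year 2)·Q(Year 1) = 10×128 + 4×19 + 14×71 + 2×99 = 1280 + 76 + 994 + 198 = 2548
Index = 2714 / 2548 × 100 = 106.5149

106.51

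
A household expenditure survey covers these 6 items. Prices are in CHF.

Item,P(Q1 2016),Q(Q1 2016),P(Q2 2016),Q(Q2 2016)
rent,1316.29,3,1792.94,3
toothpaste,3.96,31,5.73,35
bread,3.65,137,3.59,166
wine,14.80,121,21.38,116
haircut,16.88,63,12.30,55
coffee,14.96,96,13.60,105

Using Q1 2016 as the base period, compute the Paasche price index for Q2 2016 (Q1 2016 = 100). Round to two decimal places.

Paasche price index uses current-period quantities as weights.
ΣP(Q2 2016)·Q(Q2 2016) = 1792.94×3 + 5.73×35 + 3.59×166 + 21.38×116 + 12.30×55 + 13.60×105 = 5378.82 + 200.55 + 595.94 + 2480.08 + 676.5 + 1428 = 10759.89
ΣP(Q1 2016)·Q(Q2 2016) = 1316.29×3 + 3.96×35 + 3.65×166 + 14.80×116 + 16.88×55 + 14.96×105 = 3948.87 + 138.6 + 605.9 + 1716.8 + 928.4 + 1570.8 = 8909.37
Index = 10759.89 / 8909.37 × 100 = 120.7705

120.77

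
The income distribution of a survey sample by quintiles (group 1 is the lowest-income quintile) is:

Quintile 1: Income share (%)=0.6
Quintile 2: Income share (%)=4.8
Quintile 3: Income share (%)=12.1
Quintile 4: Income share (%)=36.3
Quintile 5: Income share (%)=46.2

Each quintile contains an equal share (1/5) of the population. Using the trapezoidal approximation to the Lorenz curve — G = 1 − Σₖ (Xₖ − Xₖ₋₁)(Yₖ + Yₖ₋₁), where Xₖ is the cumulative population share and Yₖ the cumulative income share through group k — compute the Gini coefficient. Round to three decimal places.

0.491

Cumulative income shares Yₖ: 0.0060, 0.0540, 0.1750, 0.5380, 1.0000
Σ (Xₖ−Xₖ₋₁)(Yₖ+Yₖ₋₁) = (1/5)(0.0060+0.0000) + (1/5)(0.0540+0.0060) + (1/5)(0.1750+0.0540) + (1/5)(0.5380+0.1750) + (1/5)(1.0000+0.5380)
  = 0.0012 + 0.0120 + 0.0458 + 0.1426 + 0.3076 = 0.5092
G = 1 − 0.5092 = 0.4908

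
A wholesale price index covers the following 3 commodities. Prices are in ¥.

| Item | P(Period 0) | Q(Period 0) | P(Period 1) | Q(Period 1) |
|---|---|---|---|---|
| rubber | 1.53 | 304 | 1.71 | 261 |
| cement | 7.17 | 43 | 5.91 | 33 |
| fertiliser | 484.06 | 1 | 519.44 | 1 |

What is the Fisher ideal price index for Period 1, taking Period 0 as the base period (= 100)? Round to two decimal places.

Laspeyres component (base-period weights):
ΣP(Period 1)Q(Period 0) = 1.71×304 + 5.91×43 + 519.44×1 = 519.84 + 254.13 + 519.44 = 1293.41
ΣP(Period 0)Q(Period 0) = 1.53×304 + 7.17×43 + 484.06×1 = 465.12 + 308.31 + 484.06 = 1257.49
L = 1293.41 / 1257.49 × 100 = 102.8565
Paasche component (current-period weights):
ΣP(Period 1)Q(Period 1) = 1.71×261 + 5.91×33 + 519.44×1 = 446.31 + 195.03 + 519.44 = 1160.78
ΣP(Period 0)Q(Period 1) = 1.53×261 + 7.17×33 + 484.06×1 = 399.33 + 236.61 + 484.06 = 1120
P = 1160.78 / 1120 × 100 = 103.6411
Fisher = √(L × P) = √(102.8565 × 103.6411) = 103.2480

103.25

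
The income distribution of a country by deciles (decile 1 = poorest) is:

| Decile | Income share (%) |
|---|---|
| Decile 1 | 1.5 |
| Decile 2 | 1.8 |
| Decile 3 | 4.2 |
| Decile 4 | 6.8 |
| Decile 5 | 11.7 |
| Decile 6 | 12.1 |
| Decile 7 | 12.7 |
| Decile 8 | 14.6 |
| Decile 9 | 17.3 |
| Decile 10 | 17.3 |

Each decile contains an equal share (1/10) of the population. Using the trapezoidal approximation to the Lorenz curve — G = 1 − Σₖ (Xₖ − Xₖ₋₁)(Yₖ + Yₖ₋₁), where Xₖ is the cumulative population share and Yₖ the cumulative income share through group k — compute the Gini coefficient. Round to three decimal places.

Cumulative income shares Yₖ: 0.0150, 0.0330, 0.0750, 0.1430, 0.2600, 0.3810, 0.5080, 0.6540, 0.8270, 1.0000
Σ (Xₖ−Xₖ₋₁)(Yₖ+Yₖ₋₁) = (1/10)(0.0150+0.0000) + (1/10)(0.0330+0.0150) + (1/10)(0.0750+0.0330) + (1/10)(0.1430+0.0750) + (1/10)(0.2600+0.1430) + (1/10)(0.3810+0.2600) + (1/10)(0.5080+0.3810) + (1/10)(0.6540+0.5080) + (1/10)(0.8270+0.6540) + (1/10)(1.0000+0.8270)
  = 0.0015 + 0.0048 + 0.0108 + 0.0218 + 0.0403 + 0.0641 + 0.0889 + 0.1162 + 0.1481 + 0.1827 = 0.6792
G = 1 − 0.6792 = 0.3208

0.321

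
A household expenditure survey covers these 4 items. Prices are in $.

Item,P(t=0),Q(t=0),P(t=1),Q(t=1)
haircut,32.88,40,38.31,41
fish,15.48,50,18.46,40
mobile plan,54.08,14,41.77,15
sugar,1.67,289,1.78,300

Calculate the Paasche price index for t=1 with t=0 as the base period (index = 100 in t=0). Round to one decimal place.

105.8

Paasche price index uses current-period quantities as weights.
ΣP(t=1)·Q(t=1) = 38.31×41 + 18.46×40 + 41.77×15 + 1.78×300 = 1570.71 + 738.4 + 626.55 + 534 = 3469.66
ΣP(t=0)·Q(t=1) = 32.88×41 + 15.48×40 + 54.08×15 + 1.67×300 = 1348.08 + 619.2 + 811.2 + 501 = 3279.48
Index = 3469.66 / 3279.48 × 100 = 105.7991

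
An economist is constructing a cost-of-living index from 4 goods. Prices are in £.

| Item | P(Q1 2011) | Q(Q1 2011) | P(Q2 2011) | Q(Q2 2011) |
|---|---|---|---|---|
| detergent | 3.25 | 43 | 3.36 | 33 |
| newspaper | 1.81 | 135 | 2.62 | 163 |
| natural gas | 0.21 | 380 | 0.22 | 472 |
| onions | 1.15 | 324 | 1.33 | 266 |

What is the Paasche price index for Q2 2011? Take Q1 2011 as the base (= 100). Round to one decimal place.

Paasche price index uses current-period quantities as weights.
ΣP(Q2 2011)·Q(Q2 2011) = 3.36×33 + 2.62×163 + 0.22×472 + 1.33×266 = 110.88 + 427.06 + 103.84 + 353.78 = 995.56
ΣP(Q1 2011)·Q(Q2 2011) = 3.25×33 + 1.81×163 + 0.21×472 + 1.15×266 = 107.25 + 295.03 + 99.12 + 305.9 = 807.3
Index = 995.56 / 807.3 × 100 = 123.3197

123.3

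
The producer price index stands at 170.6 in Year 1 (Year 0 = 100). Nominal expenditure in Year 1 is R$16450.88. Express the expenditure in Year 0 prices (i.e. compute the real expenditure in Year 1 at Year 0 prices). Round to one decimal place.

Real = Nominal ÷ (Index/100) = 16450.88 ÷ (170.6/100)
     = 16450.88 ÷ 1.706 = 9642.9543

9643.0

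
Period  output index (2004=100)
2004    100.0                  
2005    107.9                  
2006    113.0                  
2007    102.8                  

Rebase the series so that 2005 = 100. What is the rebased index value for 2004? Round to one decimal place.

92.7

Rebased(2004) = 100.0 / 107.9 × 100 = 92.6784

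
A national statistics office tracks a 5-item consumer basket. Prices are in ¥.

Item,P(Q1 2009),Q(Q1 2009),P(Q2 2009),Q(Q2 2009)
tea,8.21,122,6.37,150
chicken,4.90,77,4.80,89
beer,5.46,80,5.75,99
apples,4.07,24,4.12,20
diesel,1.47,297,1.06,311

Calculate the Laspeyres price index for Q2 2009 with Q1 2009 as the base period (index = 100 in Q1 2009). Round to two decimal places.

85.98

Laspeyres price index uses base-period quantities as weights.
ΣP(Q2 2009)·Q(Q1 2009) = 6.37×122 + 4.80×77 + 5.75×80 + 4.12×24 + 1.06×297 = 777.14 + 369.6 + 460 + 98.88 + 314.82 = 2020.44
ΣP(Q1 2009)·Q(Q1 2009) = 8.21×122 + 4.90×77 + 5.46×80 + 4.07×24 + 1.47×297 = 1001.62 + 377.3 + 436.8 + 97.68 + 436.59 = 2349.99
Index = 2020.44 / 2349.99 × 100 = 85.9765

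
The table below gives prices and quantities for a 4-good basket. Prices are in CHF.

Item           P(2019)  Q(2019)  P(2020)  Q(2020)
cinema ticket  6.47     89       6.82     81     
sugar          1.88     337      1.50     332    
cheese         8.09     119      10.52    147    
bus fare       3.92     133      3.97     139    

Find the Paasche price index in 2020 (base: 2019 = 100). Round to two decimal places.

Paasche price index uses current-period quantities as weights.
ΣP(2020)·Q(2020) = 6.82×81 + 1.50×332 + 10.52×147 + 3.97×139 = 552.42 + 498 + 1546.44 + 551.83 = 3148.69
ΣP(2019)·Q(2020) = 6.47×81 + 1.88×332 + 8.09×147 + 3.92×139 = 524.07 + 624.16 + 1189.23 + 544.88 = 2882.34
Index = 3148.69 / 2882.34 × 100 = 109.2408

109.24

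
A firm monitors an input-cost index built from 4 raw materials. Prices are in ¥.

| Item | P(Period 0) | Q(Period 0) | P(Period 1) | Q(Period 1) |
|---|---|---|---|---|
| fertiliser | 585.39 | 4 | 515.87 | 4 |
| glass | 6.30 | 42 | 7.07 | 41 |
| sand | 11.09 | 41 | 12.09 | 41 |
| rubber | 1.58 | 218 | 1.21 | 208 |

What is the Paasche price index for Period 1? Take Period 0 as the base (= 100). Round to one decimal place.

Paasche price index uses current-period quantities as weights.
ΣP(Period 1)·Q(Period 1) = 515.87×4 + 7.07×41 + 12.09×41 + 1.21×208 = 2063.48 + 289.87 + 495.69 + 251.68 = 3100.72
ΣP(Period 0)·Q(Period 1) = 585.39×4 + 6.30×41 + 11.09×41 + 1.58×208 = 2341.56 + 258.3 + 454.69 + 328.64 = 3383.19
Index = 3100.72 / 3383.19 × 100 = 91.6508

91.7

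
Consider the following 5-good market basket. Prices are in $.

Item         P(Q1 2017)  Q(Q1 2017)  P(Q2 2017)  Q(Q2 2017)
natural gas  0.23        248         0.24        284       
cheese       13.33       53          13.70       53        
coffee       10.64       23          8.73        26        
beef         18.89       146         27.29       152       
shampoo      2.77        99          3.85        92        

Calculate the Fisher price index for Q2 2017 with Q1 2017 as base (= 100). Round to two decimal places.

Laspeyres component (base-period weights):
ΣP(Q2 2017)Q(Q1 2017) = 0.24×248 + 13.70×53 + 8.73×23 + 27.29×146 + 3.85×99 = 59.52 + 726.1 + 200.79 + 3984.34 + 381.15 = 5351.9
ΣP(Q1 2017)Q(Q1 2017) = 0.23×248 + 13.33×53 + 10.64×23 + 18.89×146 + 2.77×99 = 57.04 + 706.49 + 244.72 + 2757.94 + 274.23 = 4040.42
L = 5351.9 / 4040.42 × 100 = 132.4590
Paasche component (current-period weights):
ΣP(Q2 2017)Q(Q2 2017) = 0.24×284 + 13.70×53 + 8.73×26 + 27.29×152 + 3.85×92 = 68.16 + 726.1 + 226.98 + 4148.08 + 354.2 = 5523.52
ΣP(Q1 2017)Q(Q2 2017) = 0.23×284 + 13.33×53 + 10.64×26 + 18.89×152 + 2.77×92 = 65.32 + 706.49 + 276.64 + 2871.28 + 254.84 = 4174.57
P = 5523.52 / 4174.57 × 100 = 132.3135
Fisher = √(L × P) = √(132.4590 × 132.3135) = 132.3862

132.39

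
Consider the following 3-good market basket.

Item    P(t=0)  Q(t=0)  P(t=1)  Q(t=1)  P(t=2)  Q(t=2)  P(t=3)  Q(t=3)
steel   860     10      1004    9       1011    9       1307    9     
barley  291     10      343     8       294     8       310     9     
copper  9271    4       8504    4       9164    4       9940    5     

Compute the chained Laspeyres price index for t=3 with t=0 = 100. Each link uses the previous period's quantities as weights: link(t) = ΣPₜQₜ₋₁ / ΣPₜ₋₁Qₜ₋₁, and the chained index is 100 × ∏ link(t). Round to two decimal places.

115.23

Link t=0→t=1:
ΣP(t=1)Q(t=0) = 1004×10 + 343×10 + 8504×4 = 10040 + 3430 + 34016 = 47486
ΣP(t=0)Q(t=0) = 860×10 + 291×10 + 9271×4 = 8600 + 2910 + 37084 = 48594
link = 47486/48594 = 0.977199
Link t=1→t=2:
ΣP(t=2)Q(t=1) = 1011×9 + 294×8 + 9164×4 = 9099 + 2352 + 36656 = 48107
ΣP(t=1)Q(t=1) = 1004×9 + 343×8 + 8504×4 = 9036 + 2744 + 34016 = 45796
link = 48107/45796 = 1.050463
Link t=2→t=3:
ΣP(t=3)Q(t=2) = 1307×9 + 310×8 + 9940×4 = 11763 + 2480 + 39760 = 54003
ΣP(t=2)Q(t=2) = 1011×9 + 294×8 + 9164×4 = 9099 + 2352 + 36656 = 48107
link = 54003/48107 = 1.122560
Chained index = 100 × 0.977199 × 1.050463 × 1.122560 = 115.2320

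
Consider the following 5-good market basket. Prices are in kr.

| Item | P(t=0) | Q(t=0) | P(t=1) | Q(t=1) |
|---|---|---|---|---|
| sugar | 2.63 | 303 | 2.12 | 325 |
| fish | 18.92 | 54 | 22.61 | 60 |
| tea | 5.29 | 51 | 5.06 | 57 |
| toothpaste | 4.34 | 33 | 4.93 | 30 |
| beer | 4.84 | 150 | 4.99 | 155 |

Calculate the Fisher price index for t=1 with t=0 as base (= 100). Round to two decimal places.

Laspeyres component (base-period weights):
ΣP(t=1)Q(t=0) = 2.12×303 + 22.61×54 + 5.06×51 + 4.93×33 + 4.99×150 = 642.36 + 1220.94 + 258.06 + 162.69 + 748.5 = 3032.55
ΣP(t=0)Q(t=0) = 2.63×303 + 18.92×54 + 5.29×51 + 4.34×33 + 4.84×150 = 796.89 + 1021.68 + 269.79 + 143.22 + 726 = 2957.58
L = 3032.55 / 2957.58 × 100 = 102.5348
Paasche component (current-period weights):
ΣP(t=1)Q(t=1) = 2.12×325 + 22.61×60 + 5.06×57 + 4.93×30 + 4.99×155 = 689 + 1356.6 + 288.42 + 147.9 + 773.45 = 3255.37
ΣP(t=0)Q(t=1) = 2.63×325 + 18.92×60 + 5.29×57 + 4.34×30 + 4.84×155 = 854.75 + 1135.2 + 301.53 + 130.2 + 750.2 = 3171.88
P = 3255.37 / 3171.88 × 100 = 102.6322
Fisher = √(L × P) = √(102.5348 × 102.6322) = 102.5835

102.58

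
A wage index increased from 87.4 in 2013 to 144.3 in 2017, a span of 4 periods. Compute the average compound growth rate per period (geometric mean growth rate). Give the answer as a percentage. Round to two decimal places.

13.35%

Growth factor = (144.3/87.4)^(1/4) = (1.651030)^(1/4) = 1.133545
Growth rate = 1.133545 − 1 = 0.133545 = 13.3545%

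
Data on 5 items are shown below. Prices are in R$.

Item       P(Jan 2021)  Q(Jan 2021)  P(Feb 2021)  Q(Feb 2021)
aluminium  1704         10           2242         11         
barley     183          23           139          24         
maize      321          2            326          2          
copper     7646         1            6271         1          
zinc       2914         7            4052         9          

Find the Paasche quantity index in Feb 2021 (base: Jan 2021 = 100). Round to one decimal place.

Paasche quantity index uses current-period prices as weights.
ΣP(Feb 2021)·Q(Feb 2021) = 2242×11 + 139×24 + 326×2 + 6271×1 + 4052×9 = 24662 + 3336 + 652 + 6271 + 36468 = 71389
ΣP(Feb 2021)·Q(Jan 2021) = 2242×10 + 139×23 + 326×2 + 6271×1 + 4052×7 = 22420 + 3197 + 652 + 6271 + 28364 = 60904
Index = 71389 / 60904 × 100 = 117.2156

117.2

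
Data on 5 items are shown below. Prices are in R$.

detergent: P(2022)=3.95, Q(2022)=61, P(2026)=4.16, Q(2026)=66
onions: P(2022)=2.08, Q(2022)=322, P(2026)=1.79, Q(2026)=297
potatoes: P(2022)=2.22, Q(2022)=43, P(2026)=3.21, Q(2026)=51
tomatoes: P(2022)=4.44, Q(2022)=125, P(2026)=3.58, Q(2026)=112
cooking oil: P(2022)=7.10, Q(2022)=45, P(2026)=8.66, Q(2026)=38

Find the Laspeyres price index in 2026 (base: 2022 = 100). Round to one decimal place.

Laspeyres price index uses base-period quantities as weights.
ΣP(2026)·Q(2022) = 4.16×61 + 1.79×322 + 3.21×43 + 3.58×125 + 8.66×45 = 253.76 + 576.38 + 138.03 + 447.5 + 389.7 = 1805.37
ΣP(2022)·Q(2022) = 3.95×61 + 2.08×322 + 2.22×43 + 4.44×125 + 7.10×45 = 240.95 + 669.76 + 95.46 + 555 + 319.5 = 1880.67
Index = 1805.37 / 1880.67 × 100 = 95.9961

96.0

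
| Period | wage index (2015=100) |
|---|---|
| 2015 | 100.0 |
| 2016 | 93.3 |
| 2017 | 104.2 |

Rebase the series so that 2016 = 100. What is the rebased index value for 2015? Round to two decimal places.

107.18

Rebased(2015) = 100.0 / 93.3 × 100 = 107.1811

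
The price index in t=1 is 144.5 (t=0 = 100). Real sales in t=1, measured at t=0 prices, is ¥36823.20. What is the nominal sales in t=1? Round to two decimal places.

53209.52

Nominal = Real × (Index/100) = 36823.20 × (144.5/100)
        = 36823.20 × 1.445 = 53209.5240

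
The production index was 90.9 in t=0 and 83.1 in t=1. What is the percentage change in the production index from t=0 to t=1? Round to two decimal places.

Change = (83.1 − 90.9) / 90.9 × 100
       = -7.8 / 90.9 × 100 = -8.5809%

-8.58%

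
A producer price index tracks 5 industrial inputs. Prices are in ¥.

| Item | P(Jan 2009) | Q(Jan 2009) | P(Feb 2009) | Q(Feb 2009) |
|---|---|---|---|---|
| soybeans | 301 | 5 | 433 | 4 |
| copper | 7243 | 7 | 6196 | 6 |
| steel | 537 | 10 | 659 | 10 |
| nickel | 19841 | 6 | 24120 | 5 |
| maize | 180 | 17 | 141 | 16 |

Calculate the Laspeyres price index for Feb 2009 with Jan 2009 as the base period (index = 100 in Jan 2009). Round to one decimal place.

Laspeyres price index uses base-period quantities as weights.
ΣP(Feb 2009)·Q(Jan 2009) = 433×5 + 6196×7 + 659×10 + 24120×6 + 141×17 = 2165 + 43372 + 6590 + 144720 + 2397 = 199244
ΣP(Jan 2009)·Q(Jan 2009) = 301×5 + 7243×7 + 537×10 + 19841×6 + 180×17 = 1505 + 50701 + 5370 + 119046 + 3060 = 179682
Index = 199244 / 179682 × 100 = 110.8870

110.9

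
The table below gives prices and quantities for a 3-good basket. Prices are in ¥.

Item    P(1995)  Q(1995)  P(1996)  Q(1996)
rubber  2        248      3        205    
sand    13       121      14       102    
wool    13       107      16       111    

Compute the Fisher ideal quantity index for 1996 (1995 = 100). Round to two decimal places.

Laspeyres component (base-period weights):
ΣP(1995)Q(1996) = 2×205 + 13×102 + 13×111 = 410 + 1326 + 1443 = 3179
ΣP(1995)Q(1995) = 2×248 + 13×121 + 13×107 = 496 + 1573 + 1391 = 3460
L = 3179 / 3460 × 100 = 91.8786
Paasche component (current-period weights):
ΣP(1996)Q(1996) = 3×205 + 14×102 + 16×111 = 615 + 1428 + 1776 = 3819
ΣP(1996)Q(1995) = 3×248 + 14×121 + 16×107 = 744 + 1694 + 1712 = 4150
P = 3819 / 4150 × 100 = 92.0241
Fisher = √(L × P) = √(91.8786 × 92.0241) = 91.9513

91.95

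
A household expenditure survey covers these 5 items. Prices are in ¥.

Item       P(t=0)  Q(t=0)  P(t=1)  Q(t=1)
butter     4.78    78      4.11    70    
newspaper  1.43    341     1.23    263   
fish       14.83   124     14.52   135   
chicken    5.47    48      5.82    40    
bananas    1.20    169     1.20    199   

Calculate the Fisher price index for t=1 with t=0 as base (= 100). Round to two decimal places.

95.75

Laspeyres component (base-period weights):
ΣP(t=1)Q(t=0) = 4.11×78 + 1.23×341 + 14.52×124 + 5.82×48 + 1.20×169 = 320.58 + 419.43 + 1800.48 + 279.36 + 202.8 = 3022.65
ΣP(t=0)Q(t=0) = 4.78×78 + 1.43×341 + 14.83×124 + 5.47×48 + 1.20×169 = 372.84 + 487.63 + 1838.92 + 262.56 + 202.8 = 3164.75
L = 3022.65 / 3164.75 × 100 = 95.5099
Paasche component (current-period weights):
ΣP(t=1)Q(t=1) = 4.11×70 + 1.23×263 + 14.52×135 + 5.82×40 + 1.20×199 = 287.7 + 323.49 + 1960.2 + 232.8 + 238.8 = 3042.99
ΣP(t=0)Q(t=1) = 4.78×70 + 1.43×263 + 14.83×135 + 5.47×40 + 1.20×199 = 334.6 + 376.09 + 2002.05 + 218.8 + 238.8 = 3170.34
P = 3042.99 / 3170.34 × 100 = 95.9831
Fisher = √(L × P) = √(95.5099 × 95.9831) = 95.7462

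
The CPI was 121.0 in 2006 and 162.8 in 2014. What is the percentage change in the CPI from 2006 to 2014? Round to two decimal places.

34.55%

Change = (162.8 − 121.0) / 121.0 × 100
       = 41.8 / 121.0 × 100 = 34.5455%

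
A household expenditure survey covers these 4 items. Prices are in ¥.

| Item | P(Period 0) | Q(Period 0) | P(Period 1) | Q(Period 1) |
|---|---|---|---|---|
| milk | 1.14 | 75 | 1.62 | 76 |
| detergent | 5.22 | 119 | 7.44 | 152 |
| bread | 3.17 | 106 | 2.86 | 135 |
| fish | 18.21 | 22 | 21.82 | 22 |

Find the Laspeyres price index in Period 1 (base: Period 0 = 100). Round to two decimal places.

Laspeyres price index uses base-period quantities as weights.
ΣP(Period 1)·Q(Period 0) = 1.62×75 + 7.44×119 + 2.86×106 + 21.82×22 = 121.5 + 885.36 + 303.16 + 480.04 = 1790.06
ΣP(Period 0)·Q(Period 0) = 1.14×75 + 5.22×119 + 3.17×106 + 18.21×22 = 85.5 + 621.18 + 336.02 + 400.62 = 1443.32
Index = 1790.06 / 1443.32 × 100 = 124.0238

124.02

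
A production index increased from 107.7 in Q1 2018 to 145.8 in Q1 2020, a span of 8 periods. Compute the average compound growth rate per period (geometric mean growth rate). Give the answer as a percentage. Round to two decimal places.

3.86%

Growth factor = (145.8/107.7)^(1/8) = (1.353760)^(1/8) = 1.038587
Growth rate = 1.038587 − 1 = 0.038587 = 3.8587%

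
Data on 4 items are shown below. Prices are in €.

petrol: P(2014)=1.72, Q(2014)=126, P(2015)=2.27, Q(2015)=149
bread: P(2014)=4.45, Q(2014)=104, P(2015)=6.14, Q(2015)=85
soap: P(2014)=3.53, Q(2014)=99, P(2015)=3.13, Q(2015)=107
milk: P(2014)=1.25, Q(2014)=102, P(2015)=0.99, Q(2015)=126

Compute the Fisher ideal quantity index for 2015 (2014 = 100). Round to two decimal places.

99.98

Laspeyres component (base-period weights):
ΣP(2014)Q(2015) = 1.72×149 + 4.45×85 + 3.53×107 + 1.25×126 = 256.28 + 378.25 + 377.71 + 157.5 = 1169.74
ΣP(2014)Q(2014) = 1.72×126 + 4.45×104 + 3.53×99 + 1.25×102 = 216.72 + 462.8 + 349.47 + 127.5 = 1156.49
L = 1169.74 / 1156.49 × 100 = 101.1457
Paasche component (current-period weights):
ΣP(2015)Q(2015) = 2.27×149 + 6.14×85 + 3.13×107 + 0.99×126 = 338.23 + 521.9 + 334.91 + 124.74 = 1319.78
ΣP(2015)Q(2014) = 2.27×126 + 6.14×104 + 3.13×99 + 0.99×102 = 286.02 + 638.56 + 309.87 + 100.98 = 1335.43
P = 1319.78 / 1335.43 × 100 = 98.8281
Fisher = √(L × P) = √(101.1457 × 98.8281) = 99.9802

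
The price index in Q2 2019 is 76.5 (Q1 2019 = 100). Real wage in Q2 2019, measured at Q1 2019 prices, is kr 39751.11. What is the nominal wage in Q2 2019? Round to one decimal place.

30409.6

Nominal = Real × (Index/100) = 39751.11 × (76.5/100)
        = 39751.11 × 0.765 = 30409.5992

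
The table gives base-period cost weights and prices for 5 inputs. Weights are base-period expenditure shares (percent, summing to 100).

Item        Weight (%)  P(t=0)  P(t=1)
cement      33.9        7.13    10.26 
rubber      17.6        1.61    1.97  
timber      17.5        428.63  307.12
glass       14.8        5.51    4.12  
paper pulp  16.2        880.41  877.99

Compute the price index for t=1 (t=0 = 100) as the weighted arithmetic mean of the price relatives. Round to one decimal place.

110.1

cement: 33.9 × (10.26/7.13) = 33.9 × 1.438990 = 48.7818
rubber: 17.6 × (1.97/1.61) = 17.6 × 1.223602 = 21.5354
timber: 17.5 × (307.12/428.63) = 17.5 × 0.716515 = 12.5390
glass: 14.8 × (4.12/5.51) = 14.8 × 0.747731 = 11.0664
paper pulp: 16.2 × (877.99/880.41) = 16.2 × 0.997251 = 16.1555
Index = Σ wᵢ·(p₁ᵢ/p₀ᵢ) = 48.7818 + 21.5354 + 12.5390 + 11.0664 + 16.1555 = 110.0781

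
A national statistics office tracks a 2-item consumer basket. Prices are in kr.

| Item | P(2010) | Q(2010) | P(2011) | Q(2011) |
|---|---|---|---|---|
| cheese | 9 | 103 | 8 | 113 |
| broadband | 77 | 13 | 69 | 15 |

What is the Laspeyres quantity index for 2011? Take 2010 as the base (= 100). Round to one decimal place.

112.7

Laspeyres quantity index uses base-period prices as weights.
ΣP(2010)·Q(2011) = 9×113 + 77×15 = 1017 + 1155 = 2172
ΣP(2010)·Q(2010) = 9×103 + 77×13 = 927 + 1001 = 1928
Index = 2172 / 1928 × 100 = 112.6556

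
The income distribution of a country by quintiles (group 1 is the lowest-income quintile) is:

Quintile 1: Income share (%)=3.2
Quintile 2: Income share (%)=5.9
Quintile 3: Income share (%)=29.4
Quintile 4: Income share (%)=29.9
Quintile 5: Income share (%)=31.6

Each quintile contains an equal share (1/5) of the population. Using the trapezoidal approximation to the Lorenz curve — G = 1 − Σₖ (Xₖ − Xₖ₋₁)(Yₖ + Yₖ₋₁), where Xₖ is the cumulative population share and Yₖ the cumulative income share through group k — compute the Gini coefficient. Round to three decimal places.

Cumulative income shares Yₖ: 0.0320, 0.0910, 0.3850, 0.6840, 1.0000
Σ (Xₖ−Xₖ₋₁)(Yₖ+Yₖ₋₁) = (1/5)(0.0320+0.0000) + (1/5)(0.0910+0.0320) + (1/5)(0.3850+0.0910) + (1/5)(0.6840+0.3850) + (1/5)(1.0000+0.6840)
  = 0.0064 + 0.0246 + 0.0952 + 0.2138 + 0.3368 = 0.6768
G = 1 − 0.6768 = 0.3232

0.323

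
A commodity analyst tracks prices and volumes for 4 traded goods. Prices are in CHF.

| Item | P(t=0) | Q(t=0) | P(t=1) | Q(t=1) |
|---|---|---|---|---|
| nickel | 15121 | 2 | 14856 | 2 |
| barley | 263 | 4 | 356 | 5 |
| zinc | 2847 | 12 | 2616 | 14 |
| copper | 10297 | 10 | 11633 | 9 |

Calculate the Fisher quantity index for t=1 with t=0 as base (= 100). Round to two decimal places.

97.02

Laspeyres component (base-period weights):
ΣP(t=0)Q(t=1) = 15121×2 + 263×5 + 2847×14 + 10297×9 = 30242 + 1315 + 39858 + 92673 = 164088
ΣP(t=0)Q(t=0) = 15121×2 + 263×4 + 2847×12 + 10297×10 = 30242 + 1052 + 34164 + 102970 = 168428
L = 164088 / 168428 × 100 = 97.4232
Paasche component (current-period weights):
ΣP(t=1)Q(t=1) = 14856×2 + 356×5 + 2616×14 + 11633×9 = 29712 + 1780 + 36624 + 104697 = 172813
ΣP(t=1)Q(t=0) = 14856×2 + 356×4 + 2616×12 + 11633×10 = 29712 + 1424 + 31392 + 116330 = 178858
P = 172813 / 178858 × 100 = 96.6202
Fisher = √(L × P) = √(97.4232 × 96.6202) = 97.0209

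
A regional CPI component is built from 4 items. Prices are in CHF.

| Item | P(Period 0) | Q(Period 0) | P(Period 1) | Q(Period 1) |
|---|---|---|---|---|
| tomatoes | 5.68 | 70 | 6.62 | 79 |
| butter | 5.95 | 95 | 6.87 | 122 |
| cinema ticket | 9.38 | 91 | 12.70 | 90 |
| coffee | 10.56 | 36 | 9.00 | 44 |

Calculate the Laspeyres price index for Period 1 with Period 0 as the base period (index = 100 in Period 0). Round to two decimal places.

118.17

Laspeyres price index uses base-period quantities as weights.
ΣP(Period 1)·Q(Period 0) = 6.62×70 + 6.87×95 + 12.70×91 + 9.00×36 = 463.4 + 652.65 + 1155.7 + 324 = 2595.75
ΣP(Period 0)·Q(Period 0) = 5.68×70 + 5.95×95 + 9.38×91 + 10.56×36 = 397.6 + 565.25 + 853.58 + 380.16 = 2196.59
Index = 2595.75 / 2196.59 × 100 = 118.1718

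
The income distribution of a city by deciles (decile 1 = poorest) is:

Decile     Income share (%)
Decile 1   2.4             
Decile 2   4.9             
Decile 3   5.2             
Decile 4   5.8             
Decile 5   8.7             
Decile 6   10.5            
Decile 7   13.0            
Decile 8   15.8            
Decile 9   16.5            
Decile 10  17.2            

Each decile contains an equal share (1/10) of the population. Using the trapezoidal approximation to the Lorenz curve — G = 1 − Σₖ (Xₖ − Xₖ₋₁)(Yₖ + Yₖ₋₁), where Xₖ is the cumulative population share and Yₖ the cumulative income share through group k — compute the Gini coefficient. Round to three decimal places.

Cumulative income shares Yₖ: 0.0240, 0.0730, 0.1250, 0.1830, 0.2700, 0.3750, 0.5050, 0.6630, 0.8280, 1.0000
Σ (Xₖ−Xₖ₋₁)(Yₖ+Yₖ₋₁) = (1/10)(0.0240+0.0000) + (1/10)(0.0730+0.0240) + (1/10)(0.1250+0.0730) + (1/10)(0.1830+0.1250) + (1/10)(0.2700+0.1830) + (1/10)(0.3750+0.2700) + (1/10)(0.5050+0.3750) + (1/10)(0.6630+0.5050) + (1/10)(0.8280+0.6630) + (1/10)(1.0000+0.8280)
  = 0.0024 + 0.0097 + 0.0198 + 0.0308 + 0.0453 + 0.0645 + 0.0880 + 0.1168 + 0.1491 + 0.1828 = 0.7092
G = 1 − 0.7092 = 0.2908

0.291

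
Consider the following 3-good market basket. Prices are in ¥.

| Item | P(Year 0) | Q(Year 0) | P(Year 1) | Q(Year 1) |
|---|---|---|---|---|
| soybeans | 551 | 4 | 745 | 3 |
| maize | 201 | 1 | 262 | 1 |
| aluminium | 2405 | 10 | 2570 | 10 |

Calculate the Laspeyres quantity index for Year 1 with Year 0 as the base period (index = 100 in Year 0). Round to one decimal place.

97.9

Laspeyres quantity index uses base-period prices as weights.
ΣP(Year 0)·Q(Year 1) = 551×3 + 201×1 + 2405×10 = 1653 + 201 + 24050 = 25904
ΣP(Year 0)·Q(Year 0) = 551×4 + 201×1 + 2405×10 = 2204 + 201 + 24050 = 26455
Index = 25904 / 26455 × 100 = 97.9172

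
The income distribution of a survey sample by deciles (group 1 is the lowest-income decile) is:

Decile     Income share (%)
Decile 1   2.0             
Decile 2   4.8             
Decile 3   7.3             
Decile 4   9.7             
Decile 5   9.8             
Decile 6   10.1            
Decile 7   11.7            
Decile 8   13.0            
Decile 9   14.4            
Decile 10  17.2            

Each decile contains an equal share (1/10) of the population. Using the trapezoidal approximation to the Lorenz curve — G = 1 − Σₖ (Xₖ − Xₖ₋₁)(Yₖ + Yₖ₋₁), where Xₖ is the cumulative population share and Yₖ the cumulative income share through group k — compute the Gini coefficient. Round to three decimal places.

Cumulative income shares Yₖ: 0.0200, 0.0680, 0.1410, 0.2380, 0.3360, 0.4370, 0.5540, 0.6840, 0.8280, 1.0000
Σ (Xₖ−Xₖ₋₁)(Yₖ+Yₖ₋₁) = (1/10)(0.0200+0.0000) + (1/10)(0.0680+0.0200) + (1/10)(0.1410+0.0680) + (1/10)(0.2380+0.1410) + (1/10)(0.3360+0.2380) + (1/10)(0.4370+0.3360) + (1/10)(0.5540+0.4370) + (1/10)(0.6840+0.5540) + (1/10)(0.8280+0.6840) + (1/10)(1.0000+0.8280)
  = 0.0020 + 0.0088 + 0.0209 + 0.0379 + 0.0574 + 0.0773 + 0.0991 + 0.1238 + 0.1512 + 0.1828 = 0.7612
G = 1 − 0.7612 = 0.2388

0.239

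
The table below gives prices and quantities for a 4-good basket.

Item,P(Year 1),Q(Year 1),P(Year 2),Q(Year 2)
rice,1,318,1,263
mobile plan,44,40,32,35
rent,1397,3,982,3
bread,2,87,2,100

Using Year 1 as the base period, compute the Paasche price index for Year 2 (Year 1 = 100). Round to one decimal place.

73.1

Paasche price index uses current-period quantities as weights.
ΣP(Year 2)·Q(Year 2) = 1×263 + 32×35 + 982×3 + 2×100 = 263 + 1120 + 2946 + 200 = 4529
ΣP(Year 1)·Q(Year 2) = 1×263 + 44×35 + 1397×3 + 2×100 = 263 + 1540 + 4191 + 200 = 6194
Index = 4529 / 6194 × 100 = 73.1191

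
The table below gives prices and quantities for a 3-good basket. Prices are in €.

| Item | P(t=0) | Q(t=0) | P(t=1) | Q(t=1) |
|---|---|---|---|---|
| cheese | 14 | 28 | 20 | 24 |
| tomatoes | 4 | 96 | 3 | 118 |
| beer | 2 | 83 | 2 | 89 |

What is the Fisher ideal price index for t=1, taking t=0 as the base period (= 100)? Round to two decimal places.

Laspeyres component (base-period weights):
ΣP(t=1)Q(t=0) = 20×28 + 3×96 + 2×83 = 560 + 288 + 166 = 1014
ΣP(t=0)Q(t=0) = 14×28 + 4×96 + 2×83 = 392 + 384 + 166 = 942
L = 1014 / 942 × 100 = 107.6433
Paasche component (current-period weights):
ΣP(t=1)Q(t=1) = 20×24 + 3×118 + 2×89 = 480 + 354 + 178 = 1012
ΣP(t=0)Q(t=1) = 14×24 + 4×118 + 2×89 = 336 + 472 + 178 = 986
P = 1012 / 986 × 100 = 102.6369
Fisher = √(L × P) = √(107.6433 × 102.6369) = 105.1103

105.11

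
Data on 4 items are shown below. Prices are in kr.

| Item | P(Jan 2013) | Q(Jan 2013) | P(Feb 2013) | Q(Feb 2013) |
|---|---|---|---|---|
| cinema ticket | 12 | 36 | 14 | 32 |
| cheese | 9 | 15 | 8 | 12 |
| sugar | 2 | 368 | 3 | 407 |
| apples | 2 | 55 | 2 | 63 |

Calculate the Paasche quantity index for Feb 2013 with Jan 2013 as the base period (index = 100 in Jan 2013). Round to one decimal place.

Paasche quantity index uses current-period prices as weights.
ΣP(Feb 2013)·Q(Feb 2013) = 14×32 + 8×12 + 3×407 + 2×63 = 448 + 96 + 1221 + 126 = 1891
ΣP(Feb 2013)·Q(Jan 2013) = 14×36 + 8×15 + 3×368 + 2×55 = 504 + 120 + 1104 + 110 = 1838
Index = 1891 / 1838 × 100 = 102.8836

102.9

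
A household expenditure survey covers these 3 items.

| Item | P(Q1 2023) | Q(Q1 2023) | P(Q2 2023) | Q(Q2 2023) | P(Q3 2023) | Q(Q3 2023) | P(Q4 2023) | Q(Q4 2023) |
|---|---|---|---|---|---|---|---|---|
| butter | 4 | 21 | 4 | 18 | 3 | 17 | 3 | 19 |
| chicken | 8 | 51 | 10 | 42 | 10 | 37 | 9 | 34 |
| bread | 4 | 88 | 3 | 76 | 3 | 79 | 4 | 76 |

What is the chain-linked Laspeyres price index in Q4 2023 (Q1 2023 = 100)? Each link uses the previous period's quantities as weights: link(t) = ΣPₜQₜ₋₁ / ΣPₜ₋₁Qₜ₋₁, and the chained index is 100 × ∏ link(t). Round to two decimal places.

105.44

Link Q1 2023→Q2 2023:
ΣP(Q2 2023)Q(Q1 2023) = 4×21 + 10×51 + 3×88 = 84 + 510 + 264 = 858
ΣP(Q1 2023)Q(Q1 2023) = 4×21 + 8×51 + 4×88 = 84 + 408 + 352 = 844
link = 858/844 = 1.016588
Link Q2 2023→Q3 2023:
ΣP(Q3 2023)Q(Q2 2023) = 3×18 + 10×42 + 3×76 = 54 + 420 + 228 = 702
ΣP(Q2 2023)Q(Q2 2023) = 4×18 + 10×42 + 3×76 = 72 + 420 + 228 = 720
link = 702/720 = 0.975000
Link Q3 2023→Q4 2023:
ΣP(Q4 2023)Q(Q3 2023) = 3×17 + 9×37 + 4×79 = 51 + 333 + 316 = 700
ΣP(Q3 2023)Q(Q3 2023) = 3×17 + 10×37 + 3×79 = 51 + 370 + 237 = 658
link = 700/658 = 1.063830
Chained index = 100 × 1.016588 × 0.975000 × 1.063830 = 105.4439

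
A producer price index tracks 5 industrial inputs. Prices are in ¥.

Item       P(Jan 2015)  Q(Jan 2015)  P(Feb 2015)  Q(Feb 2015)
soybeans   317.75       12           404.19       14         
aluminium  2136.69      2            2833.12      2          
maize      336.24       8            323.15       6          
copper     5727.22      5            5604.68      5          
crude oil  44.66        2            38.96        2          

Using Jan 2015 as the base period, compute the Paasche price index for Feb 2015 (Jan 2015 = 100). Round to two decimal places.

104.82

Paasche price index uses current-period quantities as weights.
ΣP(Feb 2015)·Q(Feb 2015) = 404.19×14 + 2833.12×2 + 323.15×6 + 5604.68×5 + 38.96×2 = 5658.66 + 5666.24 + 1938.9 + 28023.4 + 77.92 = 41365.12
ΣP(Jan 2015)·Q(Feb 2015) = 317.75×14 + 2136.69×2 + 336.24×6 + 5727.22×5 + 44.66×2 = 4448.5 + 4273.38 + 2017.44 + 28636.1 + 89.32 = 39464.74
Index = 41365.12 / 39464.74 × 100 = 104.8154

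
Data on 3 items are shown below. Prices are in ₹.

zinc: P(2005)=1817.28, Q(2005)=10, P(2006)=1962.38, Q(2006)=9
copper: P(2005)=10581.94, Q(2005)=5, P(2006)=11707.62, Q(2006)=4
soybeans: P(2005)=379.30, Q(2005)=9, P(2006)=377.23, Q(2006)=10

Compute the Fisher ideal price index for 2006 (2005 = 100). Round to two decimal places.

109.37

Laspeyres component (base-period weights):
ΣP(2006)Q(2005) = 1962.38×10 + 11707.62×5 + 377.23×9 = 19623.8 + 58538.1 + 3395.07 = 81556.97
ΣP(2005)Q(2005) = 1817.28×10 + 10581.94×5 + 379.30×9 = 18172.8 + 52909.7 + 3413.7 = 74496.2
L = 81556.97 / 74496.2 × 100 = 109.4780
Paasche component (current-period weights):
ΣP(2006)Q(2006) = 1962.38×9 + 11707.62×4 + 377.23×10 = 17661.42 + 46830.48 + 3772.3 = 68264.2
ΣP(2005)Q(2006) = 1817.28×9 + 10581.94×4 + 379.30×10 = 16355.52 + 42327.76 + 3793 = 62476.28
P = 68264.2 / 62476.28 × 100 = 109.2642
Fisher = √(L × P) = √(109.4780 × 109.2642) = 109.3711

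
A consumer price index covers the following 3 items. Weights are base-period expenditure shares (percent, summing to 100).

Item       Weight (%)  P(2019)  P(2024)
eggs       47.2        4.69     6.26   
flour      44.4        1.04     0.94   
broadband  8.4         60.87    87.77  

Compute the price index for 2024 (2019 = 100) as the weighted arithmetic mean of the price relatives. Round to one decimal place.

115.2

eggs: 47.2 × (6.26/4.69) = 47.2 × 1.334755 = 63.0004
flour: 44.4 × (0.94/1.04) = 44.4 × 0.903846 = 40.1308
broadband: 8.4 × (87.77/60.87) = 8.4 × 1.441925 = 12.1122
Index = Σ wᵢ·(p₁ᵢ/p₀ᵢ) = 63.0004 + 40.1308 + 12.1122 = 115.2434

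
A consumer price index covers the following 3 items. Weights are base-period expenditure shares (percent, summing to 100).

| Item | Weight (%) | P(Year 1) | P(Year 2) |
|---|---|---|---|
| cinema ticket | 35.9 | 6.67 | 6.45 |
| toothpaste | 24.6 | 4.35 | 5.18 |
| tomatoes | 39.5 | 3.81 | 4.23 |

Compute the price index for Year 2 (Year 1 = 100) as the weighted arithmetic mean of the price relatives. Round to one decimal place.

107.9

cinema ticket: 35.9 × (6.45/6.67) = 35.9 × 0.967016 = 34.7159
toothpaste: 24.6 × (5.18/4.35) = 24.6 × 1.190805 = 29.2938
tomatoes: 39.5 × (4.23/3.81) = 39.5 × 1.110236 = 43.8543
Index = Σ wᵢ·(p₁ᵢ/p₀ᵢ) = 34.7159 + 29.2938 + 43.8543 = 107.8640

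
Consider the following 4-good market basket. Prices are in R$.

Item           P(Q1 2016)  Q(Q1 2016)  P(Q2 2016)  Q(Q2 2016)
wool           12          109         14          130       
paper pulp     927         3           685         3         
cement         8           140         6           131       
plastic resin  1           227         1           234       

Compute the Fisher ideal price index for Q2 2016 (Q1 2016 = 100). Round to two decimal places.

Laspeyres component (base-period weights):
ΣP(Q2 2016)Q(Q1 2016) = 14×109 + 685×3 + 6×140 + 1×227 = 1526 + 2055 + 840 + 227 = 4648
ΣP(Q1 2016)Q(Q1 2016) = 12×109 + 927×3 + 8×140 + 1×227 = 1308 + 2781 + 1120 + 227 = 5436
L = 4648 / 5436 × 100 = 85.5040
Paasche component (current-period weights):
ΣP(Q2 2016)Q(Q2 2016) = 14×130 + 685×3 + 6×131 + 1×234 = 1820 + 2055 + 786 + 234 = 4895
ΣP(Q1 2016)Q(Q2 2016) = 12×130 + 927×3 + 8×131 + 1×234 = 1560 + 2781 + 1048 + 234 = 5623
P = 4895 / 5623 × 100 = 87.0532
Fisher = √(L × P) = √(85.5040 × 87.0532) = 86.2751

86.28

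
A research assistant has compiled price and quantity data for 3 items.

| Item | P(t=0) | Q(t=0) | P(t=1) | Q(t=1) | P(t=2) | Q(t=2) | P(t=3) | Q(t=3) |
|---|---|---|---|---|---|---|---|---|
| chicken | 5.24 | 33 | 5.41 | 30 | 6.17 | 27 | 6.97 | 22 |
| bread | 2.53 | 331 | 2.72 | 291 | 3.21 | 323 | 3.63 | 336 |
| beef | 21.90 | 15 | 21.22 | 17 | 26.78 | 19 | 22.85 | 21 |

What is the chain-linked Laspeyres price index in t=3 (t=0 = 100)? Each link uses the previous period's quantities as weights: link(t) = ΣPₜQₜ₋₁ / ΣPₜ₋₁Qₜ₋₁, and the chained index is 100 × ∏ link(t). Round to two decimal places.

131.02

Link t=0→t=1:
ΣP(t=1)Q(t=0) = 5.41×33 + 2.72×331 + 21.22×15 = 178.53 + 900.32 + 318.3 = 1397.15
ΣP(t=0)Q(t=0) = 5.24×33 + 2.53×331 + 21.90×15 = 172.92 + 837.43 + 328.5 = 1338.85
link = 1397.15/1338.85 = 1.043545
Link t=1→t=2:
ΣP(t=2)Q(t=1) = 6.17×30 + 3.21×291 + 26.78×17 = 185.1 + 934.11 + 455.26 = 1574.47
ΣP(t=1)Q(t=1) = 5.41×30 + 2.72×291 + 21.22×17 = 162.3 + 791.52 + 360.74 = 1314.56
link = 1574.47/1314.56 = 1.197716
Link t=2→t=3:
ΣP(t=3)Q(t=2) = 6.97×27 + 3.63×323 + 22.85×19 = 188.19 + 1172.49 + 434.15 = 1794.83
ΣP(t=2)Q(t=2) = 6.17×27 + 3.21×323 + 26.78×19 = 166.59 + 1036.83 + 508.82 = 1712.24
link = 1794.83/1712.24 = 1.048235
Chained index = 100 × 1.043545 × 1.197716 × 1.048235 = 131.0158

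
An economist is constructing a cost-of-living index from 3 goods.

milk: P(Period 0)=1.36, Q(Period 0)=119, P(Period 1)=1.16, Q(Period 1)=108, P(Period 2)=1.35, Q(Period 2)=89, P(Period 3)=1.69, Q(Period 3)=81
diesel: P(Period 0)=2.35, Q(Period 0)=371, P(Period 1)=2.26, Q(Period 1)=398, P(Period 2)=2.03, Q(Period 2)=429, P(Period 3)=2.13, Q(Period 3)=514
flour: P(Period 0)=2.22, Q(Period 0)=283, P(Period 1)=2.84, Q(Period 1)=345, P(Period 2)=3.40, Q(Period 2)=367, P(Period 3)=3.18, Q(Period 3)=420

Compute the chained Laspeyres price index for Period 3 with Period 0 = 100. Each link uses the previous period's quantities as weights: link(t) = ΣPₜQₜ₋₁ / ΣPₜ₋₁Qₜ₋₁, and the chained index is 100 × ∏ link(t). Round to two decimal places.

Link Period 0→Period 1:
ΣP(Period 1)Q(Period 0) = 1.16×119 + 2.26×371 + 2.84×283 = 138.04 + 838.46 + 803.72 = 1780.22
ΣP(Period 0)Q(Period 0) = 1.36×119 + 2.35×371 + 2.22×283 = 161.84 + 871.85 + 628.26 = 1661.95
link = 1780.22/1661.95 = 1.071163
Link Period 1→Period 2:
ΣP(Period 2)Q(Period 1) = 1.35×108 + 2.03×398 + 3.40×345 = 145.8 + 807.94 + 1173 = 2126.74
ΣP(Period 1)Q(Period 1) = 1.16×108 + 2.26×398 + 2.84×345 = 125.28 + 899.48 + 979.8 = 2004.56
link = 2126.74/2004.56 = 1.060951
Link Period 2→Period 3:
ΣP(Period 3)Q(Period 2) = 1.69×89 + 2.13×429 + 3.18×367 = 150.41 + 913.77 + 1167.06 = 2231.24
ΣP(Period 2)Q(Period 2) = 1.35×89 + 2.03×429 + 3.40×367 = 120.15 + 870.87 + 1247.8 = 2238.82
link = 2231.24/2238.82 = 0.996614
Chained index = 100 × 1.071163 × 1.060951 × 0.996614 = 113.2604

113.26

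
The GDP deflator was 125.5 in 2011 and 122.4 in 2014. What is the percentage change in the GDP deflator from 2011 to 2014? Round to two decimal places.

-2.47%

Change = (122.4 − 125.5) / 125.5 × 100
       = -3.1 / 125.5 × 100 = -2.4701%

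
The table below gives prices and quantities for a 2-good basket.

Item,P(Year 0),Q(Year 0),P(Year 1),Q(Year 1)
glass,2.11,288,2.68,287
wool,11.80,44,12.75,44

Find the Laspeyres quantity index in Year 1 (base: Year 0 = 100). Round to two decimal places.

99.81

Laspeyres quantity index uses base-period prices as weights.
ΣP(Year 0)·Q(Year 1) = 2.11×287 + 11.80×44 = 605.57 + 519.2 = 1124.77
ΣP(Year 0)·Q(Year 0) = 2.11×288 + 11.80×44 = 607.68 + 519.2 = 1126.88
Index = 1124.77 / 1126.88 × 100 = 99.8128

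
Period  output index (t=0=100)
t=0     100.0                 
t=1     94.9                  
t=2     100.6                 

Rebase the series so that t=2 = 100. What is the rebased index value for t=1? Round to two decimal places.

Rebased(t=1) = 94.9 / 100.6 × 100 = 94.3340

94.33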